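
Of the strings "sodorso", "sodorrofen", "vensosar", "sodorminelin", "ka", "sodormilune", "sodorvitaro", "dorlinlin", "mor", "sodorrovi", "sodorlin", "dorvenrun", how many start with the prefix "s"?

Traverse to the node for "s", then collect every word in that subtree.
Words under "s": sodorlin, sodormilune, sodorminelin, sodorrofen, sodorrovi, sodorso, sodorvitaro
Count: 7

7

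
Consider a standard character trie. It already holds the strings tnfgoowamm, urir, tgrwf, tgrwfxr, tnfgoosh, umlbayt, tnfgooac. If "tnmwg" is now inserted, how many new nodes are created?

3

The longest prefix of "tnmwg" already in the trie is "tn" (length 2).
New nodes needed: |"tnmwg"| − 2 = 5 − 2 = 3.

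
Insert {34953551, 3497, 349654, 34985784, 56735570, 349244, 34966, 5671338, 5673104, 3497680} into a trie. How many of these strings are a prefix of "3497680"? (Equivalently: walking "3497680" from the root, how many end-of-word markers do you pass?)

2

Check each prefix of "3497680" against the stored set — each match is an end-marker on the path.
Prefixes of the query that are stored words: "3497", "3497680"
Count: 2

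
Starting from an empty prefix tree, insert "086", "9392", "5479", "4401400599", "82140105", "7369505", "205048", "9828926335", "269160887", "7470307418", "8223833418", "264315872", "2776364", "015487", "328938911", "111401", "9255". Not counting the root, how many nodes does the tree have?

112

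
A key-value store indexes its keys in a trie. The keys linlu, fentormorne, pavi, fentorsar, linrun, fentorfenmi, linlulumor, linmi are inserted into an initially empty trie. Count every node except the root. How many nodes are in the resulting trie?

38

For each word, the new-node count is its length minus the longest prefix already in the trie:
  "linlu" → 5 new (l, i, n, l, u)
  "fentormorne" → 11 new (f, e, n, t, o, r, m, o, r, n, e)
  "pavi" → 4 new (p, a, v, i)
  "fentorsar" → prefix "fentor" already present; 3 new (s, a, r)
  "linrun" → prefix "lin" already present; 3 new (r, u, n)
  "fentorfenmi" → prefix "fentor" already present; 5 new (f, e, n, m, i)
  "linlulumor" → prefix "linlu" already present; 5 new (l, u, m, o, r)
  "linmi" → prefix "lin" already present; 2 new (m, i)
Total nodes = 5 + 11 + 4 + 3 + 3 + 5 + 5 + 2 = 38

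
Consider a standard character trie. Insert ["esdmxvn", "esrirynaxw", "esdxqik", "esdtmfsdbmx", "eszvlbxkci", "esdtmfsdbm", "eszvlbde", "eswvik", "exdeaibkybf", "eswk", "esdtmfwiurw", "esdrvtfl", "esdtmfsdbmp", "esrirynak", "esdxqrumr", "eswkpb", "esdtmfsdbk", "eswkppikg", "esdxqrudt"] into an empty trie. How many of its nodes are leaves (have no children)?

17

Leaves are exactly the stored words that no other stored word extends.
Those words: "esdmxvn", "esdrvtfl", "esdtmfsdbk", "esdtmfsdbmp", "esdtmfsdbmx", "esdtmfwiurw", "esdxqik", "esdxqrudt", "esdxqrumr", "esrirynak", "esrirynaxw", "eswkpb", "eswkppikg", "eswvik", "eszvlbde", "eszvlbxkci", "exdeaibkybf"
Leaf count: 17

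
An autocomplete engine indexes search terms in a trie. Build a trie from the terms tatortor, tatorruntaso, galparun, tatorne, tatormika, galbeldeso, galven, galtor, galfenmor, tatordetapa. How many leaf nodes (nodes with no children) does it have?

10

A leaf is a node with no children — equivalently, the end of a word that is not a proper prefix of any other stored word.
Those words: "galbeldeso", "galfenmor", "galparun", "galtor", "galven", "tatordetapa", "tatormika", "tatorne", "tatorruntaso", "tatortor"
Leaf count: 10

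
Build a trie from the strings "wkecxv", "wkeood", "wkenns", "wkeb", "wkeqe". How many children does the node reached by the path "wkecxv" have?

0

Follow the path "wkecxv" to its node, then look at its outgoing edges.
No stored string extends past "wkecxv".
That node has 0 child edges.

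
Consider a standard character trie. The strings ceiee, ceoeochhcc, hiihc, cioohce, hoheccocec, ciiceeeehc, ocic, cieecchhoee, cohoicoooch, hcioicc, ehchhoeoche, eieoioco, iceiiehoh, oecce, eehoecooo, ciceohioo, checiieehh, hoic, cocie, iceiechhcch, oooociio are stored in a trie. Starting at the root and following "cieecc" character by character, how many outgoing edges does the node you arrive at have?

1

Walk "cieecc" from the root, arriving at one node.
Characters that immediately follow "cieecc" among the stored strings: {h}.
That node has 1 child edge.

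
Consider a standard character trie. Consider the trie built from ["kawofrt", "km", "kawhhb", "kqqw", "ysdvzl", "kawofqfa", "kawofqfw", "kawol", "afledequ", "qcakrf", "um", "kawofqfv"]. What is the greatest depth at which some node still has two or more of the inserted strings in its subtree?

The deepest shared node is where two words last agree before diverging.
"kawofqfa" and "kawofqfv" agree on "kawofqf" (7 characters) before diverging; nothing deeper is shared.
Longest shared-prefix length: 7

7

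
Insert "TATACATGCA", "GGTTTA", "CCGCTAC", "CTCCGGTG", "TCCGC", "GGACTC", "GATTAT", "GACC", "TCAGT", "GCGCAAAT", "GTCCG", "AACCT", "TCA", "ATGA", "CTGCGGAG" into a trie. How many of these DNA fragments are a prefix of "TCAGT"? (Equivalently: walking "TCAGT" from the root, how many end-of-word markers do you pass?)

Traverse "TCAGT" character by character; count nodes along the way that are marked as word ends.
Prefixes of the query that are stored words: "TCA", "TCAGT"
Count: 2

2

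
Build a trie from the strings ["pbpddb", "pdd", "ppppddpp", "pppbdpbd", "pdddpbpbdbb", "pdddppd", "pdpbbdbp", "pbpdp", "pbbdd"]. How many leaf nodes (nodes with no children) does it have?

A leaf is a node with no children — equivalently, the end of a word that is not a proper prefix of any other stored word.
Those words: "pbbdd", "pbpddb", "pbpdp", "pdddpbpbdbb", "pdddppd", "pdpbbdbp", "pppbdpbd", "ppppddpp"
Leaf count: 8

8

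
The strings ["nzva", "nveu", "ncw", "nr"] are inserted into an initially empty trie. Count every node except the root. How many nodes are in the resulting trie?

Trace insertions, counting only characters that open a new branch:
  "nzva" → 4 new (n, z, v, a)
  "nveu" → prefix "n" already present; 3 new (v, e, u)
  "ncw" → prefix "n" already present; 2 new (c, w)
  "nr" → prefix "n" already present; 1 new (r)
Total nodes = 4 + 3 + 2 + 1 = 10

10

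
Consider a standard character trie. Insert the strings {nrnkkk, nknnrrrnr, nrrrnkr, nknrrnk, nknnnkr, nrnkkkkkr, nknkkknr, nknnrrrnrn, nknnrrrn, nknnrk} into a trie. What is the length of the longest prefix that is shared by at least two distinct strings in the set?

Look for the deepest trie node that still has at least two words in its subtree.
e.g. "nknnrrrnr" and "nknnrrrnrn" share the prefix "nknnrrrnr" of length 9; no pair shares a longer one.
Longest shared-prefix length: 9

9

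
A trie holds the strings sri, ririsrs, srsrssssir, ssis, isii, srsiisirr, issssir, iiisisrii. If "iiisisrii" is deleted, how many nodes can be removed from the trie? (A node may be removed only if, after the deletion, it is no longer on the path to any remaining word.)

8

After clearing the end-marker at "iiisisrii", prune upward until reaching a node still needed by another word.
The suffix "iisisrii" (8 nodes) is used only by "iiisisrii"; the node for "i" still has the child "s", so pruning stops there.
Nodes removed: 8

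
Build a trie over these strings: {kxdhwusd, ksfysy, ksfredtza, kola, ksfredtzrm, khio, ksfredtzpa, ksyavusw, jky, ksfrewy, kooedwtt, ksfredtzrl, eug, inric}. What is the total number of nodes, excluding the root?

55

For each word, the new-node count is its length minus the longest prefix already in the trie:
  "kxdhwusd" → 8 new (k, x, d, h, w, u, s, d)
  "ksfysy" → prefix "k" already present; 5 new (s, f, y, s, y)
  "ksfredtza" → prefix "ksf" already present; 6 new (r, e, d, t, z, a)
  "kola" → prefix "k" already present; 3 new (o, l, a)
  "ksfredtzrm" → prefix "ksfredtz" already present; 2 new (r, m)
  "khio" → prefix "k" already present; 3 new (h, i, o)
  "ksfredtzpa" → prefix "ksfredtz" already present; 2 new (p, a)
  "ksyavusw" → prefix "ks" already present; 6 new (y, a, v, u, s, w)
  "jky" → 3 new (j, k, y)
  "ksfrewy" → prefix "ksfre" already present; 2 new (w, y)
  "kooedwtt" → prefix "ko" already present; 6 new (o, e, d, w, t, t)
  "ksfredtzrl" → prefix "ksfredtzr" already present; 1 new (l)
  "eug" → 3 new (e, u, g)
  "inric" → 5 new (i, n, r, i, c)
Total nodes = 8 + 5 + 6 + 3 + 2 + 3 + 2 + 6 + 3 + 2 + 6 + 1 + 3 + 5 = 55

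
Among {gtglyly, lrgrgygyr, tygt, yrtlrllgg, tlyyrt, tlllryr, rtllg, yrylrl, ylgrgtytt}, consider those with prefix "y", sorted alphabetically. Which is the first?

Filter for "y…" and sort: "ylgrgtytt", "yrtlrllgg", "yrylrl"
The 1st is ylgrgtytt.

ylgrgtytt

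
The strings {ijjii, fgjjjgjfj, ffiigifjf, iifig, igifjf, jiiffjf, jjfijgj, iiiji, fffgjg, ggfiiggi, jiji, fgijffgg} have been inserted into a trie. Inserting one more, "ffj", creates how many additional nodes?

1

Walking "ffj" from the root, the first 2 characters ("ff") follow existing edges; "j" is the first miss.
Each of the 1 remaining characters creates one node.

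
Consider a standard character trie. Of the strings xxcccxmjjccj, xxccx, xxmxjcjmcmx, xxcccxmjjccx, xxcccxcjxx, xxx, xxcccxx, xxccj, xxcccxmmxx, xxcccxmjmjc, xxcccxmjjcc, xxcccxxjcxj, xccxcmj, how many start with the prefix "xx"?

12

Filter for entries beginning with "xx":
Words under "xx": xxcccxcjxx, xxcccxmjjcc, xxcccxmjjccj, xxcccxmjjccx, xxcccxmjmjc, xxcccxmmxx, xxcccxx, xxcccxxjcxj, xxccj, xxccx, xxmxjcjmcmx, xxx
Count: 12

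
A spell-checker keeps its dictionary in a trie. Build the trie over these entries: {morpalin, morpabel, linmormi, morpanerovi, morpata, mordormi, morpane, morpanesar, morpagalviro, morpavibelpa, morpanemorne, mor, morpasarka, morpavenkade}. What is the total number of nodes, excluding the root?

65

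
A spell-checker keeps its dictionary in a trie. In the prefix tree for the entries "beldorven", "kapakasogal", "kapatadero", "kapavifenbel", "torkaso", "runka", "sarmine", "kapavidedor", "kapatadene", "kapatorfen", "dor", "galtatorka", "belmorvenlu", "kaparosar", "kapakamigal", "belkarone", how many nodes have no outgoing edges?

16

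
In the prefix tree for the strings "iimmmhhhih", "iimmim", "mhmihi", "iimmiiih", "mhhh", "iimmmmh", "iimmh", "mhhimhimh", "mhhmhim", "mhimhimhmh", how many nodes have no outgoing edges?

A leaf is a node with no children — equivalently, the end of a word that is not a proper prefix of any other stored word.
Those words: "iimmh", "iimmiiih", "iimmim", "iimmmhhhih", "iimmmmh", "mhhh", "mhhimhimh", "mhhmhim", "mhimhimhmh", "mhmihi"
Leaf count: 10

10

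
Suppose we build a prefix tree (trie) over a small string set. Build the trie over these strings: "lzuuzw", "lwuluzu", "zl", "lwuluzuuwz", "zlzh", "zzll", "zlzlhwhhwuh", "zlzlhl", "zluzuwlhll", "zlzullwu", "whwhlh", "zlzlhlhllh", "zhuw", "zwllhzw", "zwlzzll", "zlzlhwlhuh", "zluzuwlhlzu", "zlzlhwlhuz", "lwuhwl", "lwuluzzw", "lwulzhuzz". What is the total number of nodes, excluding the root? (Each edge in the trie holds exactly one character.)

Count nodes per top-level branch (shared prefixes stored once):
  'l'-branch (lwuhwl, lwuluzu, lwuluzuuwz, lwuluzzw, lwulzhuzz, lzuuzw): 25 nodes
  'w'-branch (whwhlh): 6 nodes
  'z'-branch (zhuw, zl, zluzuwlhll, zluzuwlhlzu, zlzh, zlzlhl, zlzlhlhllh, zlzlhwhhwuh, zlzlhwlhuh, zlzlhwlhuz, zlzullwu, zwllhzw, zwlzzll, zzll): 53 nodes
Sum: 84

84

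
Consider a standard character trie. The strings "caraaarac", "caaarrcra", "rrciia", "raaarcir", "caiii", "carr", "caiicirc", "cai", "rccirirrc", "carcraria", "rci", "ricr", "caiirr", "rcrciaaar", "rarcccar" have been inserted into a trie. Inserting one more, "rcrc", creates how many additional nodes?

0

"rcrc" is already a full path in the trie; only an end-marker is added.
No new nodes are needed: 0.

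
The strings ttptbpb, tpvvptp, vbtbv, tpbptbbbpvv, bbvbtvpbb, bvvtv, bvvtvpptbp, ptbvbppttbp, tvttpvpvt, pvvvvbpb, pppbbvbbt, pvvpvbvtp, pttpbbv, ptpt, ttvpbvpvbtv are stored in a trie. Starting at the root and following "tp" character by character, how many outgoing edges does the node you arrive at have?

The children of the "tp" node are the distinct next characters among strings starting with "tp".
Characters that immediately follow "tp" among the stored strings: {b, v}.
That node has 2 child edges.

2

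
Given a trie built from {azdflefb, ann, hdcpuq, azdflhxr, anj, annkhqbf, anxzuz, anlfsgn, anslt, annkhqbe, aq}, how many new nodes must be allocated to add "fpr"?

Nothing in the trie begins with "f"; the whole of "fpr" is new.
3 − 0 = 3 new nodes.

3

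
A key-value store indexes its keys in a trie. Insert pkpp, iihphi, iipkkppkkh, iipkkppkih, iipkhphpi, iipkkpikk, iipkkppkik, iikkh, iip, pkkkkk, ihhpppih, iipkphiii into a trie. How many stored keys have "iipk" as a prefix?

6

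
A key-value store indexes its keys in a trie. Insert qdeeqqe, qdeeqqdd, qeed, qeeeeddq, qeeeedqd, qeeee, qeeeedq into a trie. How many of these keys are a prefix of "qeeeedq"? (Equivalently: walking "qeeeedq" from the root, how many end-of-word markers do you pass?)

Walk "qeeeedq" from the root; an end-of-word marker is hit whenever a stored word is a prefix of "qeeeedq".
Prefixes of the query that are stored words: "qeeee", "qeeeedq"
Count: 2

2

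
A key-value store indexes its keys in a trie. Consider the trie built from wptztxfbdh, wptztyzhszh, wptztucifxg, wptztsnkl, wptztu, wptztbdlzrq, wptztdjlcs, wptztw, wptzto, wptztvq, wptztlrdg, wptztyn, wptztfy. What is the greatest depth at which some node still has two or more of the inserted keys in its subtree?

6

The deepest shared node is where two words last agree before diverging.
e.g. "wptztu" and "wptztucifxg" share the prefix "wptztu" of length 6; no pair shares a longer one.
Longest shared-prefix length: 6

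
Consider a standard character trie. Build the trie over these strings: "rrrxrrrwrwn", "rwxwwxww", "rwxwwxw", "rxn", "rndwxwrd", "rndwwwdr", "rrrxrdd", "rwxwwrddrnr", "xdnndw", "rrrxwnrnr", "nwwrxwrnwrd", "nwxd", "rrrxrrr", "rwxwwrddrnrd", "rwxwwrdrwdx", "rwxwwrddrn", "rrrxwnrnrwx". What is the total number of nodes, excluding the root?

Trace insertions, counting only characters that open a new branch:
  "rrrxrrrwrwn" → 11 new (r, r, r, x, r, r, r, w, r, w, n)
  "rwxwwxww" → prefix "r" already present; 7 new (w, x, w, w, x, w, w)
  "rwxwwxw" → prefix "rwxwwxw" already present; 0 new (none)
  "rxn" → prefix "r" already present; 2 new (x, n)
  "rndwxwrd" → prefix "r" already present; 7 new (n, d, w, x, w, r, d)
  "rndwwwdr" → prefix "rndw" already present; 4 new (w, w, d, r)
  "rrrxrdd" → prefix "rrrxr" already present; 2 new (d, d)
  "rwxwwrddrnr" → prefix "rwxww" already present; 6 new (r, d, d, r, n, r)
  "xdnndw" → 6 new (x, d, n, n, d, w)
  "rrrxwnrnr" → prefix "rrrx" already present; 5 new (w, n, r, n, r)
  "nwwrxwrnwrd" → 11 new (n, w, w, r, x, w, r, n, w, r, d)
  "nwxd" → prefix "nw" already present; 2 new (x, d)
  "rrrxrrr" → prefix "rrrxrrr" already present; 0 new (none)
  "rwxwwrddrnrd" → prefix "rwxwwrddrnr" already present; 1 new (d)
  "rwxwwrdrwdx" → prefix "rwxwwrd" already present; 4 new (r, w, d, x)
  "rwxwwrddrn" → prefix "rwxwwrddrn" already present; 0 new (none)
  "rrrxwnrnrwx" → prefix "rrrxwnrnr" already present; 2 new (w, x)
Total nodes = 11 + 7 + 0 + 2 + 7 + 4 + 2 + 6 + 6 + 5 + 11 + 2 + 0 + 1 + 4 + 0 + 2 = 70

70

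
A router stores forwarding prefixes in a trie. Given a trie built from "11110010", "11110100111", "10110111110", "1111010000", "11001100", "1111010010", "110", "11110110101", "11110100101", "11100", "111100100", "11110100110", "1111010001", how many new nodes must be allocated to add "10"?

Every character of "10" already lies on an existing path (it is a prefix of some stored word).
No new nodes are needed: 0.

0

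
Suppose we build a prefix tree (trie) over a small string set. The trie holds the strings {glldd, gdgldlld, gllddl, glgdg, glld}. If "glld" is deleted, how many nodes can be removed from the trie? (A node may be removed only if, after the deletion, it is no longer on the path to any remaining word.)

0

After clearing the end-marker at "glld", prune upward until reaching a node still needed by another word.
Every node on "glld" is still needed (e.g. by "glldd"), so nothing is freed.
Nodes removed: 0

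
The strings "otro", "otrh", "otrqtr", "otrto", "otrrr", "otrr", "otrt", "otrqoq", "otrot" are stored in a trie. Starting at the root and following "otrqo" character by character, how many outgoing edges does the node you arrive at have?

Walk "otrqo" from the root, arriving at one node.
Distinct next characters after "otrqo": q.
That node has 1 child edge.

1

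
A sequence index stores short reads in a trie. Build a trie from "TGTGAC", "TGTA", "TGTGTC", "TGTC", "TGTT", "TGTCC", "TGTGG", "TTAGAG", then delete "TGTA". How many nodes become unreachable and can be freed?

1

A node on "TGTA"'s path can go only if nothing else ends at it or branches off below it.
The suffix "A" (1 node) is used only by "TGTA"; the node for "TGT" still has the child "G", so pruning stops there.
Nodes removed: 1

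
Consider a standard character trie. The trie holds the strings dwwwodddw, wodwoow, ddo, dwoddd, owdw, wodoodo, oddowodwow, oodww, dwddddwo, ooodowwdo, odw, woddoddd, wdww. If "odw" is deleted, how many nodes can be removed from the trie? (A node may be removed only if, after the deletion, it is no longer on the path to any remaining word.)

Walk "odw" from the leaf back toward the root, removing each node that no remaining word uses.
The suffix "w" (1 node) is used only by "odw"; the node for "od" still has the child "d", so pruning stops there.
Nodes removed: 1

1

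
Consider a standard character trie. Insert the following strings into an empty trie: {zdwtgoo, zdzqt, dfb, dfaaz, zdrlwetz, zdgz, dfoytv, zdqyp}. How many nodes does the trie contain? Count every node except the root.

31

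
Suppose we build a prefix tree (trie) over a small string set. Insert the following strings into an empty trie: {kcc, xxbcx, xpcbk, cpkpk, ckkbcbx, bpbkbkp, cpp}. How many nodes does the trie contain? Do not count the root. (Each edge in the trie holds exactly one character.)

Insert word by word; a character creates a node only if that edge doesn't already exist:
  "kcc" → 3 new (k, c, c)
  "xxbcx" → 5 new (x, x, b, c, x)
  "xpcbk" → prefix "x" already present; 4 new (p, c, b, k)
  "cpkpk" → 5 new (c, p, k, p, k)
  "ckkbcbx" → prefix "c" already present; 6 new (k, k, b, c, b, x)
  "bpbkbkp" → 7 new (b, p, b, k, b, k, p)
  "cpp" → prefix "cp" already present; 1 new (p)
Total nodes = 3 + 5 + 4 + 5 + 6 + 7 + 1 = 31

31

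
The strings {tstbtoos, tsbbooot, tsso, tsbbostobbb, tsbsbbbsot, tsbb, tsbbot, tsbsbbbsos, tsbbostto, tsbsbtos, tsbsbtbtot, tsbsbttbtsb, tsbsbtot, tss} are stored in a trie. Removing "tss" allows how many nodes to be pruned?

After clearing the end-marker at "tss", prune upward until reaching a node still needed by another word.
Every node on "tss" is still needed (e.g. by "tsso"), so nothing is freed.
Nodes removed: 0

0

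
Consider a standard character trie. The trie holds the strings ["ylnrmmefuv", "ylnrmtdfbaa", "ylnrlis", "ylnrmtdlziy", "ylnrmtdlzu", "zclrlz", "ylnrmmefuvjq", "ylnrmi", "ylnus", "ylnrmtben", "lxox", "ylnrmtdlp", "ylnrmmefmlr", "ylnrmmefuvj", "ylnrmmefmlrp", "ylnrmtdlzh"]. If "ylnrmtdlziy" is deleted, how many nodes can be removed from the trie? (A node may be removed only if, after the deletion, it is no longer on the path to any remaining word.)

After clearing the end-marker at "ylnrmtdlziy", prune upward until reaching a node still needed by another word.
The suffix "iy" (2 nodes) is used only by "ylnrmtdlziy"; the node for "ylnrmtdlz" still has the child "u", so pruning stops there.
Nodes removed: 2

2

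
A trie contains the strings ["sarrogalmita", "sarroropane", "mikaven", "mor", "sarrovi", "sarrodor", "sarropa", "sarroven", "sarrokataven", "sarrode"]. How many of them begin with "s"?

8

Filter for entries beginning with "s":
Words under "s": sarrode, sarrodor, sarrogalmita, sarrokataven, sarropa, sarroropane, sarroven, sarrovi
Count: 8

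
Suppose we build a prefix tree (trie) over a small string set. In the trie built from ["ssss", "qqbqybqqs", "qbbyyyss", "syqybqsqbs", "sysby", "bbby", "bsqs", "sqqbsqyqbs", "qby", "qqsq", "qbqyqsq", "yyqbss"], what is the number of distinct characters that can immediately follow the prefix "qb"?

The children of the "qb" node are the distinct next characters among strings starting with "qb".
Characters that immediately follow "qb" among the stored strings: {b, q, y}.
That node has 3 child edges.

3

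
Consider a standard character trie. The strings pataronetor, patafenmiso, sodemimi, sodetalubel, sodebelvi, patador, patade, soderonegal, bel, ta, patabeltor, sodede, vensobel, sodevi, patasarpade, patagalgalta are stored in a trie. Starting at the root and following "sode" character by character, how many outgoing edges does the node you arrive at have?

6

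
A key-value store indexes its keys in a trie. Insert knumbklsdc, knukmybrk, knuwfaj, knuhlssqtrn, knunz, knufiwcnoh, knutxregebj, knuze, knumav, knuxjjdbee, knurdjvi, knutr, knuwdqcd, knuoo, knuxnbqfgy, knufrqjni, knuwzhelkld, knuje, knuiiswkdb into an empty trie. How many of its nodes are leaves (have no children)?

Leaves are exactly the stored words that no other stored word extends.
Those words: "knufiwcnoh", "knufrqjni", "knuhlssqtrn", "knuiiswkdb", "knuje", "knukmybrk", "knumav", "knumbklsdc", "knunz", "knuoo", "knurdjvi", "knutr", "knutxregebj", "knuwdqcd", "knuwfaj", "knuwzhelkld", "knuxjjdbee", "knuxnbqfgy", "knuze"
Leaf count: 19

19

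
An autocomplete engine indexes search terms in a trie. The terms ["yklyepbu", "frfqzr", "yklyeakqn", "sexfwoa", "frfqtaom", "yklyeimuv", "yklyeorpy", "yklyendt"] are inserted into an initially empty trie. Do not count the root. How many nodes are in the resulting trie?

Trie structure (* marks end of a word):
(root)
├─ f
│  └─ r
│     └─ f
│        └─ q
│           ├─ t
│           │  └─ a
│           │     └─ o
│           │        └─ m *
│           └─ z
│              └─ r *
├─ s
│  └─ e
│     └─ x
│        └─ f
│           └─ w
│              └─ o
│                 └─ a *
└─ y
   └─ k
      └─ l
         └─ y
            └─ e
               ├─ a
               │  └─ k
               │     └─ q
               │        └─ n *
               ├─ i
               │  └─ m
               │     └─ u
               │        └─ v *
               ├─ n
               │  └─ d
               │     └─ t *
               ├─ o
               │  └─ r
               │     └─ p
               │        └─ y *
               └─ p
                  └─ b
                     └─ u *
Counting every labelled node above: 40.

40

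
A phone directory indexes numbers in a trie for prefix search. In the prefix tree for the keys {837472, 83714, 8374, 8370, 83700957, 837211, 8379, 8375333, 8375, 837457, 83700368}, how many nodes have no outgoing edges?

8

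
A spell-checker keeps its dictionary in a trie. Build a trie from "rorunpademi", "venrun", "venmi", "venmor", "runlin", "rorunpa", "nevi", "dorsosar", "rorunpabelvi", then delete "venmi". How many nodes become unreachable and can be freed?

1

After clearing the end-marker at "venmi", prune upward until reaching a node still needed by another word.
The suffix "i" (1 node) is used only by "venmi"; the node for "venm" still has the child "o", so pruning stops there.
Nodes removed: 1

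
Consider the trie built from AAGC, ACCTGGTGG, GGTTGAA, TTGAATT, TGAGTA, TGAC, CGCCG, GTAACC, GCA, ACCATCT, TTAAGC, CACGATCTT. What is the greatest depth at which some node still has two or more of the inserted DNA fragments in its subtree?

The deepest shared node is where two words last agree before diverging.
e.g. "ACCATCT" and "ACCTGGTGG" share the prefix "ACC" of length 3; no pair shares a longer one.
Longest shared-prefix length: 3

3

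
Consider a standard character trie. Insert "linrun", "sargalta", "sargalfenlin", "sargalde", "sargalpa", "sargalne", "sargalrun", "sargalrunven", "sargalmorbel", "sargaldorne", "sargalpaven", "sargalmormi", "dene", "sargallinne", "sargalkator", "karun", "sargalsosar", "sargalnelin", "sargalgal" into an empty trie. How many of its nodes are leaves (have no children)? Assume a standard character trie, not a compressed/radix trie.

16

Leaves are exactly the stored words that no other stored word extends.
Those words: "dene", "karun", "linrun", "sargalde", "sargaldorne", "sargalfenlin", "sargalgal", "sargalkator", "sargallinne", "sargalmorbel", "sargalmormi", "sargalnelin", "sargalpaven", "sargalrunven", "sargalsosar", "sargalta"
Leaf count: 16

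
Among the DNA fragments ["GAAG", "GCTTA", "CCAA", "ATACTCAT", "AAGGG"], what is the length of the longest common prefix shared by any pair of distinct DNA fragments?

1

The deepest shared node is where two words last agree before diverging.
"AAGGG" and "ATACTCAT" agree on "A" (1 characters) before diverging; nothing deeper is shared.
Longest shared-prefix length: 1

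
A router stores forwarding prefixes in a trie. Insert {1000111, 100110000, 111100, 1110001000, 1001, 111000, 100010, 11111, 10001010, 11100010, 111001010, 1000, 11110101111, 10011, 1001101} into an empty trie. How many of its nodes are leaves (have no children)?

9

Leaves are exactly the stored words that no other stored word extends.
Those words: "10001010", "1000111", "100110000", "1001101", "1110001000", "111001010", "111100", "11110101111", "11111"
Leaf count: 9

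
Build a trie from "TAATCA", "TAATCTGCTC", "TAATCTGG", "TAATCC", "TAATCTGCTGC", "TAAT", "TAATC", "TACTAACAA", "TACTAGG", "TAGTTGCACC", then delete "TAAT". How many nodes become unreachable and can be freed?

0

Walk "TAAT" from the leaf back toward the root, removing each node that no remaining word uses.
Every node on "TAAT" is still needed (e.g. by "TAATCA"), so nothing is freed.
Nodes removed: 0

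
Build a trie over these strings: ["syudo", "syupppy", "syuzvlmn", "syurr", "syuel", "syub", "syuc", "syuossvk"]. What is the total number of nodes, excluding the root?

Insert word by word; a character creates a node only if that edge doesn't already exist:
  "syudo" → 5 new (s, y, u, d, o)
  "syupppy" → prefix "syu" already present; 4 new (p, p, p, y)
  "syuzvlmn" → prefix "syu" already present; 5 new (z, v, l, m, n)
  "syurr" → prefix "syu" already present; 2 new (r, r)
  "syuel" → prefix "syu" already present; 2 new (e, l)
  "syub" → prefix "syu" already present; 1 new (b)
  "syuc" → prefix "syu" already present; 1 new (c)
  "syuossvk" → prefix "syu" already present; 5 new (o, s, s, v, k)
Total nodes = 5 + 4 + 5 + 2 + 2 + 1 + 1 + 5 = 25

25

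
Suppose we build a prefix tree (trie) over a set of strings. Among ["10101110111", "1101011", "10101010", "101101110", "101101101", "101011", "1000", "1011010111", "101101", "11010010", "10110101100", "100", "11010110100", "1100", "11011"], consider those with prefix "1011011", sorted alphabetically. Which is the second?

101101110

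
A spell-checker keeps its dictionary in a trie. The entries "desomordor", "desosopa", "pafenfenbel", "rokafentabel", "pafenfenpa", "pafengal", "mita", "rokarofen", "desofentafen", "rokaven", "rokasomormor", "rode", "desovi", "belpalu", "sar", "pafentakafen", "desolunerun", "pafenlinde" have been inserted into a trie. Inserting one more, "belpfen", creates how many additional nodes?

The longest prefix of "belpfen" already in the trie is "belp" (length 4).
So 7 − 4 = 3 new nodes.

3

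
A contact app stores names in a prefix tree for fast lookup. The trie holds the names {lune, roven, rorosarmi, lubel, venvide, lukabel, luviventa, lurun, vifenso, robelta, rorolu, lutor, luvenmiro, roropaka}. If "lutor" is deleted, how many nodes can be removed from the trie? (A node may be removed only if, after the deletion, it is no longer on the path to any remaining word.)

Walk "lutor" from the leaf back toward the root, removing each node that no remaining word uses.
The suffix "tor" (3 nodes) is used only by "lutor"; the node for "lu" still has the child "n", so pruning stops there.
Nodes removed: 3

3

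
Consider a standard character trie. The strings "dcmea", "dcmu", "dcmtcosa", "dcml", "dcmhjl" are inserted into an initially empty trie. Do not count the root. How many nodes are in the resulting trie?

15

Insert word by word; a character creates a node only if that edge doesn't already exist:
  "dcmea" → 5 new (d, c, m, e, a)
  "dcmu" → prefix "dcm" already present; 1 new (u)
  "dcmtcosa" → prefix "dcm" already present; 5 new (t, c, o, s, a)
  "dcml" → prefix "dcm" already present; 1 new (l)
  "dcmhjl" → prefix "dcm" already present; 3 new (h, j, l)
Total nodes = 5 + 1 + 5 + 1 + 3 = 15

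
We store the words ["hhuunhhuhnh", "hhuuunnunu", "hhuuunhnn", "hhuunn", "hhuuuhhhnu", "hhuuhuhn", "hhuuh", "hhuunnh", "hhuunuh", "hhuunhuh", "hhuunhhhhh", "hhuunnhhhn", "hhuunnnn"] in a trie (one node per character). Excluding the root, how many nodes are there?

43

Count nodes per top-level branch (shared prefixes stored once):
  'h'-branch (hhuuh, hhuuhuhn, hhuunhhhhh, hhuunhhuhnh, hhuunhuh, hhuunn, hhuunnh, hhuunnhhhn, hhuunnnn, hhuunuh, hhuuuhhhnu, hhuuunhnn, hhuuunnunu): 43 nodes
Sum: 43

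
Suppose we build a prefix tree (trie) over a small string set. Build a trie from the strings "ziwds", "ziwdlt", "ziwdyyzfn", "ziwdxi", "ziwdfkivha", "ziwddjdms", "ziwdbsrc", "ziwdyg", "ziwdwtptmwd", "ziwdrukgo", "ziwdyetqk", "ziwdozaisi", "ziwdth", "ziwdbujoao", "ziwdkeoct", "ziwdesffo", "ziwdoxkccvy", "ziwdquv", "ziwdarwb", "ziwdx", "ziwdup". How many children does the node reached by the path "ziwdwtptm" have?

1

Follow the path "ziwdwtptm" to its node, then look at its outgoing edges.
Distinct next characters after "ziwdwtptm": w.
That node has 1 child edge.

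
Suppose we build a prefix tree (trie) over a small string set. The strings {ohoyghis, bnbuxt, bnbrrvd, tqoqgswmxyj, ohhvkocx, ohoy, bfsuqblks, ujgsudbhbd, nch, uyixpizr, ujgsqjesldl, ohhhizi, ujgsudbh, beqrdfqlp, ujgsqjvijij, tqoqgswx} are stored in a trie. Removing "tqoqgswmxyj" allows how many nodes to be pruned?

A node on "tqoqgswmxyj"'s path can go only if nothing else ends at it or branches off below it.
The suffix "mxyj" (4 nodes) is used only by "tqoqgswmxyj"; the node for "tqoqgsw" still has the child "x", so pruning stops there.
Nodes removed: 4

4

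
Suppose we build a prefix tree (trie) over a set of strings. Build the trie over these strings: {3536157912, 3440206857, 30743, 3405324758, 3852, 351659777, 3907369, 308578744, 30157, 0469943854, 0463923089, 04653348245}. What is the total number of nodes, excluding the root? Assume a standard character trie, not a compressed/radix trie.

Count nodes per top-level branch (shared prefixes stored once):
  '0'-branch (0463923089, 04653348245, 0469943854): 25 nodes
  '3'-branch (30157, 30743, 308578744, 3405324758, 3440206857, 351659777, 3536157912, 3852, 3907369): 57 nodes
Sum: 82

82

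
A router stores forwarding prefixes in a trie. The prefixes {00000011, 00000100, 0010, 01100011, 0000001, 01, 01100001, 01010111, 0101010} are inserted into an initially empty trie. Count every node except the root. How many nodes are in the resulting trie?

Insert word by word; a character creates a node only if that edge doesn't already exist:
  "00000011" → 8 new (0, 0, 0, 0, 0, 0, 1, 1)
  "00000100" → prefix "00000" already present; 3 new (1, 0, 0)
  "0010" → prefix "00" already present; 2 new (1, 0)
  "01100011" → prefix "0" already present; 7 new (1, 1, 0, 0, 0, 1, 1)
  "0000001" → prefix "0000001" already present; 0 new (none)
  "01" → prefix "01" already present; 0 new (none)
  "01100001" → prefix "011000" already present; 2 new (0, 1)
  "01010111" → prefix "01" already present; 6 new (0, 1, 0, 1, 1, 1)
  "0101010" → prefix "010101" already present; 1 new (0)
Total nodes = 8 + 3 + 2 + 7 + 0 + 0 + 2 + 6 + 1 = 29

29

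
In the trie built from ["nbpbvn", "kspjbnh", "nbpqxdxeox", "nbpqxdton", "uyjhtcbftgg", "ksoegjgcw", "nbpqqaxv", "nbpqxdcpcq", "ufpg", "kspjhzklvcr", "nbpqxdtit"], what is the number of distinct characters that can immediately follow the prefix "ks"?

Follow the path "ks" to its node, then look at its outgoing edges.
Characters that immediately follow "ks" among the stored strings: {o, p}.
That node has 2 child edges.

2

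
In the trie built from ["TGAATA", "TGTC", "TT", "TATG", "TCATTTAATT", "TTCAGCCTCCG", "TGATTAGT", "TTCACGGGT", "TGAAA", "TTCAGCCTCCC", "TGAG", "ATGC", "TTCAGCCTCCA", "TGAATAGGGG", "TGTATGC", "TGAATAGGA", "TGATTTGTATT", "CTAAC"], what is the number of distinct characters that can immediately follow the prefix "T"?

4

Walk "T" from the root, arriving at one node.
Characters that immediately follow "T" among the stored strings: {A, C, G, T}.
That node has 4 child edges.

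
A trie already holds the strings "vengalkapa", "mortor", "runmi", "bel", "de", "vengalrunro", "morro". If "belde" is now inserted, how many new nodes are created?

Walking "belde" from the root, the first 3 characters ("bel") follow existing edges; "d" is the first miss.
Each of the 2 remaining characters creates one node.

2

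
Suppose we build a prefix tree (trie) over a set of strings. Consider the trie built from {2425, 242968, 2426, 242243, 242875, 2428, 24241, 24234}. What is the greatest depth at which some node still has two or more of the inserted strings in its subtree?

4

Equivalently: take the maximum, over all pairs, of their longest common prefix length.
"2428" and "242875" agree on "2428" (4 characters) before diverging; nothing deeper is shared.
Longest shared-prefix length: 4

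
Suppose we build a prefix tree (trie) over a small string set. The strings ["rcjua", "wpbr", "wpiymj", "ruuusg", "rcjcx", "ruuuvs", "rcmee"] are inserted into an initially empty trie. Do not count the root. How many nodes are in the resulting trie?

25

Insert word by word; a character creates a node only if that edge doesn't already exist:
  "rcjua" → 5 new (r, c, j, u, a)
  "wpbr" → 4 new (w, p, b, r)
  "wpiymj" → prefix "wp" already present; 4 new (i, y, m, j)
  "ruuusg" → prefix "r" already present; 5 new (u, u, u, s, g)
  "rcjcx" → prefix "rcj" already present; 2 new (c, x)
  "ruuuvs" → prefix "ruuu" already present; 2 new (v, s)
  "rcmee" → prefix "rc" already present; 3 new (m, e, e)
Total nodes = 5 + 4 + 4 + 5 + 2 + 2 + 3 = 25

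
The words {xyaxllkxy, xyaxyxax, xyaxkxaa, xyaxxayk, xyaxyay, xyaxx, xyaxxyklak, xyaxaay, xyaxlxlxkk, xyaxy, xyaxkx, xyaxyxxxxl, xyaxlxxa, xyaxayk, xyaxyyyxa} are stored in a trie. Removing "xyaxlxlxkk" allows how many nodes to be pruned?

Walk "xyaxlxlxkk" from the leaf back toward the root, removing each node that no remaining word uses.
The suffix "lxkk" (4 nodes) is used only by "xyaxlxlxkk"; the node for "xyaxlx" still has the child "x", so pruning stops there.
Nodes removed: 4

4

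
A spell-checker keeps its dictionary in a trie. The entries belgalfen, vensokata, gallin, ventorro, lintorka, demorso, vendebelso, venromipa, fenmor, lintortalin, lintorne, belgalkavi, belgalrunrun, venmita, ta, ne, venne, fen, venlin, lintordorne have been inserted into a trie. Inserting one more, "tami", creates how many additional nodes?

2

The longest prefix of "tami" already in the trie is "ta" (length 2).
New nodes needed: |"tami"| − 2 = 4 − 2 = 2.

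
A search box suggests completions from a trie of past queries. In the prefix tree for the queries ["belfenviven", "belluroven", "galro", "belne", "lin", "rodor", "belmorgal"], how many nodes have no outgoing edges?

7

A leaf is a node with no children — equivalently, the end of a word that is not a proper prefix of any other stored word.
Those words: "belfenviven", "belluroven", "belmorgal", "belne", "galro", "lin", "rodor"
Leaf count: 7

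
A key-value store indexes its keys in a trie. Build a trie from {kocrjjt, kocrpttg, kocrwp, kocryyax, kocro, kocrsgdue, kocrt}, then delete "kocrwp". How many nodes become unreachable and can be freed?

After clearing the end-marker at "kocrwp", prune upward until reaching a node still needed by another word.
The suffix "wp" (2 nodes) is used only by "kocrwp"; the node for "kocr" still has the child "j", so pruning stops there.
Nodes removed: 2

2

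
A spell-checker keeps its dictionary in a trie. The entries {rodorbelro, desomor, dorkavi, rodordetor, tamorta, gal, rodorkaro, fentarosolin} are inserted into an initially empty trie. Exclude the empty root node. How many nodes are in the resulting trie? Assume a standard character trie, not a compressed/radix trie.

Count nodes per top-level branch (shared prefixes stored once):
  'd'-branch (desomor, dorkavi): 13 nodes
  'f'-branch (fentarosolin): 12 nodes
  'g'-branch (gal): 3 nodes
  'r'-branch (rodorbelro, rodordetor, rodorkaro): 19 nodes
  't'-branch (tamorta): 7 nodes
Sum: 54

54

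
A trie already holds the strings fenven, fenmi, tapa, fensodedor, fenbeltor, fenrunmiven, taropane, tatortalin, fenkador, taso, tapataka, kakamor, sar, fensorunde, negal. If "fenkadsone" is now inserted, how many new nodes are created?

4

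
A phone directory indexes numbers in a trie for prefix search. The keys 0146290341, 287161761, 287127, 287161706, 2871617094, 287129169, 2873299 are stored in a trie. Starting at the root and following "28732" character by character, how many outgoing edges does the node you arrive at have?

Follow the path "28732" to its node, then look at its outgoing edges.
Characters that immediately follow "28732" among the stored strings: {9}.
That node has 1 child edge.

1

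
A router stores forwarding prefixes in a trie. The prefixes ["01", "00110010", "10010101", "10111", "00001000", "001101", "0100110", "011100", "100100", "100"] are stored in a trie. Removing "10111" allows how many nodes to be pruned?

3

After clearing the end-marker at "10111", prune upward until reaching a node still needed by another word.
The suffix "111" (3 nodes) is used only by "10111"; the node for "10" still has the child "0", so pruning stops there.
Nodes removed: 3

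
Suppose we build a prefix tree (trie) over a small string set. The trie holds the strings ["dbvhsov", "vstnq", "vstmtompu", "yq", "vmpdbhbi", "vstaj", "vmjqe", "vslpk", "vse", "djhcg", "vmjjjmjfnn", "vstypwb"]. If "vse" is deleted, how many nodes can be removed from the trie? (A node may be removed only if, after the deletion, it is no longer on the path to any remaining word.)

A node on "vse"'s path can go only if nothing else ends at it or branches off below it.
The suffix "e" (1 node) is used only by "vse"; the node for "vs" still has the child "t", so pruning stops there.
Nodes removed: 1

1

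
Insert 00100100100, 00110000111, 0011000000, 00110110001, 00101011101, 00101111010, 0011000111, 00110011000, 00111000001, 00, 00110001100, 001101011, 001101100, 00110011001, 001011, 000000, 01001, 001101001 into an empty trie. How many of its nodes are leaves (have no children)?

Leaves are exactly the stored words that no other stored word extends.
Those words: "000000", "00100100100", "00101011101", "00101111010", "0011000000", "00110000111", "00110001100", "0011000111", "00110011000", "00110011001", "001101001", "001101011", "00110110001", "00111000001", "01001"
Leaf count: 15

15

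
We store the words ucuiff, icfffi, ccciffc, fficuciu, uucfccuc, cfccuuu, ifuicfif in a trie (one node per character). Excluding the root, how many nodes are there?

47

For each word, the new-node count is its length minus the longest prefix already in the trie:
  "ucuiff" → 6 new (u, c, u, i, f, f)
  "icfffi" → 6 new (i, c, f, f, f, i)
  "ccciffc" → 7 new (c, c, c, i, f, f, c)
  "fficuciu" → 8 new (f, f, i, c, u, c, i, u)
  "uucfccuc" → prefix "u" already present; 7 new (u, c, f, c, c, u, c)
  "cfccuuu" → prefix "c" already present; 6 new (f, c, c, u, u, u)
  "ifuicfif" → prefix "i" already present; 7 new (f, u, i, c, f, i, f)
Total nodes = 6 + 6 + 7 + 8 + 7 + 6 + 7 = 47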